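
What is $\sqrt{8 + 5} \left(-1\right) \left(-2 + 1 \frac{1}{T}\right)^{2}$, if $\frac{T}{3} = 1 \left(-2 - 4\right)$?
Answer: $- \frac{1369 \sqrt{13}}{324} \approx -15.235$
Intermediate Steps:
$T = -18$ ($T = 3 \cdot 1 \left(-2 - 4\right) = 3 \cdot 1 \left(-6\right) = 3 \left(-6\right) = -18$)
$\sqrt{8 + 5} \left(-1\right) \left(-2 + 1 \frac{1}{T}\right)^{2} = \sqrt{8 + 5} \left(-1\right) \left(-2 + 1 \frac{1}{-18}\right)^{2} = \sqrt{13} \left(-1\right) \left(-2 + 1 \left(- \frac{1}{18}\right)\right)^{2} = - \sqrt{13} \left(-2 - \frac{1}{18}\right)^{2} = - \sqrt{13} \left(- \frac{37}{18}\right)^{2} = - \sqrt{13} \cdot \frac{1369}{324} = - \frac{1369 \sqrt{13}}{324}$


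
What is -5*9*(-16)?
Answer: 720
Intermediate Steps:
-5*9*(-16) = -45*(-16) = 720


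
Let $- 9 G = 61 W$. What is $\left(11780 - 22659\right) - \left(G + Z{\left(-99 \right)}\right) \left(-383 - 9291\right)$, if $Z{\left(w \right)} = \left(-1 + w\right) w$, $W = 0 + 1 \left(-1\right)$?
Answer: $\frac{862445603}{9} \approx 9.5827 \cdot 10^{7}$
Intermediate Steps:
$W = -1$ ($W = 0 - 1 = -1$)
$Z{\left(w \right)} = w \left(-1 + w\right)$
$G = \frac{61}{9}$ ($G = - \frac{61 \left(-1\right)}{9} = \left(- \frac{1}{9}\right) \left(-61\right) = \frac{61}{9} \approx 6.7778$)
$\left(11780 - 22659\right) - \left(G + Z{\left(-99 \right)}\right) \left(-383 - 9291\right) = \left(11780 - 22659\right) - \left(\frac{61}{9} - 99 \left(-1 - 99\right)\right) \left(-383 - 9291\right) = \left(11780 - 22659\right) - \left(\frac{61}{9} - -9900\right) \left(-9674\right) = -10879 - \left(\frac{61}{9} + 9900\right) \left(-9674\right) = -10879 - \frac{89161}{9} \left(-9674\right) = -10879 - - \frac{862543514}{9} = -10879 + \frac{862543514}{9} = \frac{862445603}{9}$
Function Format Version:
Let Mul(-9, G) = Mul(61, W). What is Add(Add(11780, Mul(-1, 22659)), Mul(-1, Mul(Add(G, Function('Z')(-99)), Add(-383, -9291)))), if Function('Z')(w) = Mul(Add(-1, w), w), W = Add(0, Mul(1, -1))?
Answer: Rational(862445603, 9) ≈ 9.5827e+7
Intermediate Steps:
W = -1 (W = Add(0, -1) = -1)
Function('Z')(w) = Mul(w, Add(-1, w))
G = Rational(61, 9) (G = Mul(Rational(-1, 9), Mul(61, -1)) = Mul(Rational(-1, 9), -61) = Rational(61, 9) ≈ 6.7778)
Add(Add(11780, Mul(-1, 22659)), Mul(-1, Mul(Add(G, Function('Z')(-99)), Add(-383, -9291)))) = Add(Add(11780, Mul(-1, 22659)), Mul(-1, Mul(Add(Rational(61, 9), Mul(-99, Add(-1, -99))), Add(-383, -9291)))) = Add(Add(11780, -22659), Mul(-1, Mul(Add(Rational(61, 9), Mul(-99, -100)), -9674))) = Add(-10879, Mul(-1, Mul(Add(Rational(61, 9), 9900), -9674))) = Add(-10879, Mul(-1, Mul(Rational(89161, 9), -9674))) = Add(-10879, Mul(-1, Rational(-862543514, 9))) = Add(-10879, Rational(862543514, 9)) = Rational(862445603, 9)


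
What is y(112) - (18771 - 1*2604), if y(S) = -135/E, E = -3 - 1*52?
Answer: -177810/11 ≈ -16165.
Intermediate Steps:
E = -55 (E = -3 - 52 = -55)
y(S) = 27/11 (y(S) = -135/(-55) = -135*(-1/55) = 27/11)
y(112) - (18771 - 1*2604) = 27/11 - (18771 - 1*2604) = 27/11 - (18771 - 2604) = 27/11 - 1*16167 = 27/11 - 16167 = -177810/11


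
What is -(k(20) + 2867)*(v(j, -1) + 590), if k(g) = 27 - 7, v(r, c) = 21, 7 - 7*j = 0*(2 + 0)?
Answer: -1763957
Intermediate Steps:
j = 1 (j = 1 - 0*(2 + 0) = 1 - 0*2 = 1 - ⅐*0 = 1 + 0 = 1)
k(g) = 20
-(k(20) + 2867)*(v(j, -1) + 590) = -(20 + 2867)*(21 + 590) = -2887*611 = -1*1763957 = -1763957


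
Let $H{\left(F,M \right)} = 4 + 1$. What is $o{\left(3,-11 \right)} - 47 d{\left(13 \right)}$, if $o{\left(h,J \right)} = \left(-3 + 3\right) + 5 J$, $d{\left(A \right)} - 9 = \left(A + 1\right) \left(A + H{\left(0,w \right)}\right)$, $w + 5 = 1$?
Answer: $-12322$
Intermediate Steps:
$w = -4$ ($w = -5 + 1 = -4$)
$H{\left(F,M \right)} = 5$
$d{\left(A \right)} = 9 + \left(1 + A\right) \left(5 + A\right)$ ($d{\left(A \right)} = 9 + \left(A + 1\right) \left(A + 5\right) = 9 + \left(1 + A\right) \left(5 + A\right)$)
$o{\left(h,J \right)} = 5 J$ ($o{\left(h,J \right)} = 0 + 5 J = 5 J$)
$o{\left(3,-11 \right)} - 47 d{\left(13 \right)} = 5 \left(-11\right) - 47 \left(14 + 13^{2} + 6 \cdot 13\right) = -55 - 47 \left(14 + 169 + 78\right) = -55 - 12267 = -12322$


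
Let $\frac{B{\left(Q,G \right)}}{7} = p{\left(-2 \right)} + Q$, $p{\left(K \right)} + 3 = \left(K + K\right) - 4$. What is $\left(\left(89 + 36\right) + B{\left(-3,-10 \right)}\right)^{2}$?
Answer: $729$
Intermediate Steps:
$p{\left(K \right)} = -7 + 2 K$ ($p{\left(K \right)} = -3 + \left(\left(K + K\right) - 4\right) = -3 + \left(2 K - 4\right) = -3 + \left(-4 + 2 K\right) = -7 + 2 K$)
$B{\left(Q,G \right)} = -77 + 7 Q$ ($B{\left(Q,G \right)} = 7 \left(\left(-7 + 2 \left(-2\right)\right) + Q\right) = 7 \left(\left(-7 - 4\right) + Q\right) = 7 \left(-11 + Q\right) = -77 + 7 Q$)
$\left(\left(89 + 36\right) + B{\left(-3,-10 \right)}\right)^{2} = \left(\left(89 + 36\right) + \left(-77 + 7 \left(-3\right)\right)\right)^{2} = \left(125 - 98\right)^{2} = 27^{2} = 729$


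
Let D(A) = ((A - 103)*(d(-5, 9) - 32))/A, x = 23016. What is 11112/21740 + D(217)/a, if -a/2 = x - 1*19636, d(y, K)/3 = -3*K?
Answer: 414511743/797271020 ≈ 0.51991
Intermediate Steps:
d(y, K) = -9*K (d(y, K) = 3*(-3*K) = -9*K)
a = -6760 (a = -2*(23016 - 1*19636) = -2*(23016 - 19636) = -2*3380 = -6760)
D(A) = (11639 - 113*A)/A (D(A) = ((A - 103)*(-9*9 - 32))/A = ((-103 + A)*(-81 - 32))/A = ((-103 + A)*(-113))/A = (11639 - 113*A)/A)
11112/21740 + D(217)/a = 11112/21740 + (-113 + 11639/217)/(-6760) = 11112*(1/21740) + (-113 + 11639*(1/217))*(-1/6760) = 2778/5435 + (-113 + 11639/217)*(-1/6760) = 2778/5435 - 12882/217*(-1/6760) = 2778/5435 + 6441/733460 = 414511743/797271020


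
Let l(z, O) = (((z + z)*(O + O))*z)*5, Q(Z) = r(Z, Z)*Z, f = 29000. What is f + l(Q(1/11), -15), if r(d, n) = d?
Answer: 424588700/14641 ≈ 29000.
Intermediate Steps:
Q(Z) = Z² (Q(Z) = Z*Z = Z²)
l(z, O) = 20*O*z² (l(z, O) = (((2*z)*(2*O))*z)*5 = ((4*O*z)*z)*5 = (4*O*z²)*5 = 20*O*z²)
f + l(Q(1/11), -15) = 29000 + 20*(-15)*((1/11)²)² = 29000 + 20*(-15)*(1/121)² = 29000 + 20*(-15)*(1/14641) = 29000 - 300/14641 = 424588700/14641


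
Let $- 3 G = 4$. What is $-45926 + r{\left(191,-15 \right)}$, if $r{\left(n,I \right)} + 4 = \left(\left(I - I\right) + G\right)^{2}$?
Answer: $- \frac{413354}{9} \approx -45928.0$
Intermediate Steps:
$G = - \frac{4}{3}$ ($G = \left(- \frac{1}{3}\right) 4 = - \frac{4}{3} \approx -1.3333$)
$r{\left(n,I \right)} = - \frac{20}{9}$ ($r{\left(n,I \right)} = -4 + \left(\left(I - I\right) - \frac{4}{3}\right)^{2} = -4 + \left(0 - \frac{4}{3}\right)^{2} = -4 + \left(- \frac{4}{3}\right)^{2} = -4 + \frac{16}{9} = - \frac{20}{9}$)
$-45926 + r{\left(191,-15 \right)} = -45926 - \frac{20}{9} = - \frac{413354}{9}$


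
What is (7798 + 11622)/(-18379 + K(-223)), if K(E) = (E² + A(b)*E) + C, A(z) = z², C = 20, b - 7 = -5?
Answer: 9710/15239 ≈ 0.63718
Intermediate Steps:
b = 2 (b = 7 - 5 = 2)
K(E) = 20 + E² + 4*E (K(E) = (E² + 2²*E) + 20 = (E² + 4*E) + 20 = 20 + E² + 4*E)
(7798 + 11622)/(-18379 + K(-223)) = (7798 + 11622)/(-18379 + (20 + (-223)² + 4*(-223))) = 19420/(-18379 + (20 + 49729 - 892)) = 19420/(-18379 + 48857) = 19420/30478 = 19420*(1/30478) = 9710/15239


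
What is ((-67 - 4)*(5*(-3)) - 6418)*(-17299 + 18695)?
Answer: -7472788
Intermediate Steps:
((-67 - 4)*(5*(-3)) - 6418)*(-17299 + 18695) = (-71*(-15) - 6418)*1396 = (1065 - 6418)*1396 = -5353*1396 = -7472788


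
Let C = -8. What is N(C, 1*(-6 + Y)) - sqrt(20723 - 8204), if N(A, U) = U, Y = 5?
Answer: -1 - 3*sqrt(1391) ≈ -112.89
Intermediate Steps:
N(C, 1*(-6 + Y)) - sqrt(20723 - 8204) = 1*(-6 + 5) - sqrt(20723 - 8204) = 1*(-1) - sqrt(12519) = -1 - 3*sqrt(1391)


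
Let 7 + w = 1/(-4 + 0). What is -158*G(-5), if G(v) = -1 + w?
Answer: 2607/2 ≈ 1303.5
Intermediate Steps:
w = -29/4 (w = -7 + 1/(-4 + 0) = -7 + 1/(-4) = -7 - ¼ = -29/4 ≈ -7.2500)
G(v) = -33/4 (G(v) = -1 - 29/4 = -33/4)
-158*G(-5) = -158*(-33/4) = 2607/2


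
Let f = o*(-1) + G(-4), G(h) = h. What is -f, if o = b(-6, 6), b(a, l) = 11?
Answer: 15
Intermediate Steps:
o = 11
f = -15 (f = 11*(-1) - 4 = -11 - 4 = -15)
-f = -1*(-15) = 15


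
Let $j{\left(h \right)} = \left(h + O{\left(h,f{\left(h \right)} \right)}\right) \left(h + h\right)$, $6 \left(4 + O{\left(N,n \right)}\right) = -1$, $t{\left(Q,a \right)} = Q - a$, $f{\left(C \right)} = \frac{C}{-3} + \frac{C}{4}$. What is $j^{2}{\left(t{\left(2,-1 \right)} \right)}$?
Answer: $49$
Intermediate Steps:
$f{\left(C \right)} = - \frac{C}{12}$ ($f{\left(C \right)} = C \left(- \frac{1}{3}\right) + C \frac{1}{4} = - \frac{C}{3} + \frac{C}{4} = - \frac{C}{12}$)
$O{\left(N,n \right)} = - \frac{25}{6}$ ($O{\left(N,n \right)} = -4 + \frac{1}{6} \left(-1\right) = -4 - \frac{1}{6} = - \frac{25}{6}$)
$j{\left(h \right)} = 2 h \left(- \frac{25}{6} + h\right)$ ($j{\left(h \right)} = \left(h - \frac{25}{6}\right) \left(h + h\right) = \left(- \frac{25}{6} + h\right) 2 h = 2 h \left(- \frac{25}{6} + h\right)$)
$j^{2}{\left(t{\left(2,-1 \right)} \right)} = \left(\frac{\left(2 - -1\right) \left(-25 + 6 \left(2 - -1\right)\right)}{3}\right)^{2} = \left(\frac{\left(2 + 1\right) \left(-25 + 6 \left(2 + 1\right)\right)}{3}\right)^{2} = \left(\frac{1}{3} \cdot 3 \left(-25 + 6 \cdot 3\right)\right)^{2} = \left(\frac{1}{3} \cdot 3 \left(-25 + 18\right)\right)^{2} = \left(\frac{1}{3} \cdot 3 \left(-7\right)\right)^{2} = \left(-7\right)^{2} = 49$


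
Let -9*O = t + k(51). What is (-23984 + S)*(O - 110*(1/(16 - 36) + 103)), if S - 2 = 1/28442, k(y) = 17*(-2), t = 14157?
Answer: 158305624331741/511956 ≈ 3.0922e+8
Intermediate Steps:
k(y) = -34
O = -14123/9 (O = -(14157 - 34)/9 = -⅑*14123 = -14123/9 ≈ -1569.2)
S = 56885/28442 (S = 2 + 1/28442 = 56885/28442 ≈ 2.0000)
(-23984 + S)*(O - 110*(1/(16 - 36) + 103)) = (-23984 + 56885/28442)*(-14123/9 - 110*(1/(16 - 36) + 103)) = -682096043*(-14123/9 - 110*(1/(-20) + 103))/28442 = -682096043*(-14123/9 - 110*(-1/20 + 103))/28442 = -682096043*(-14123/9 - 110*2059/20)/28442 = -682096043*(-14123/9 - 22649/2)/28442 = -682096043/28442*(-232087/18) = 158305624331741/511956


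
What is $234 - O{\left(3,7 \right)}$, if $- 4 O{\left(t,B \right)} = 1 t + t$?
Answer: $\frac{471}{2} \approx 235.5$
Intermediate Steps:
$O{\left(t,B \right)} = - \frac{t}{2}$ ($O{\left(t,B \right)} = - \frac{1 t + t}{4} = - \frac{t + t}{4} = - \frac{2 t}{4} = - \frac{t}{2}$)
$234 - O{\left(3,7 \right)} = 234 - \left(- \frac{1}{2}\right) 3 = 234 - - \frac{3}{2} = 234 + \frac{3}{2} = \frac{471}{2}$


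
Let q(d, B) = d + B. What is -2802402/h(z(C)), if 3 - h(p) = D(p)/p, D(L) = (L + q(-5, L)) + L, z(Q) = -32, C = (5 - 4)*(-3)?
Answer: 89676864/5 ≈ 1.7935e+7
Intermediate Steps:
q(d, B) = B + d
C = -3 (C = 1*(-3) = -3)
D(L) = -5 + 3*L (D(L) = (L + (L - 5)) + L = (L + (-5 + L)) + L = (-5 + 2*L) + L = -5 + 3*L)
h(p) = 3 - (-5 + 3*p)/p
-2802402/h(z(C)) = -2802402/(5/(-32)) = -2802402/(5*(-1/32)) = -2802402/(-5/32) = -2802402*(-32/5) = 89676864/5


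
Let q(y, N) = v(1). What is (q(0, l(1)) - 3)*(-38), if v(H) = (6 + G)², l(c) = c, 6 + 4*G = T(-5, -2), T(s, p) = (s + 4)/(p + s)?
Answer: -261763/392 ≈ -667.76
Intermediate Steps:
T(s, p) = (4 + s)/(p + s)
G = -41/28 (G = -3/2 + ((4 - 5)/(-2 - 5))/4 = -3/2 + (-1/(-7))/4 = -3/2 + (-⅐*(-1))/4 = -3/2 + (¼)*(⅐) = -3/2 + 1/28 = -41/28 ≈ -1.4643)
v(H) = 16129/784 (v(H) = (6 - 41/28)² = (127/28)² = 16129/784)
q(y, N) = 16129/784
(q(0, l(1)) - 3)*(-38) = (16129/784 - 3)*(-38) = (13777/784)*(-38) = -261763/392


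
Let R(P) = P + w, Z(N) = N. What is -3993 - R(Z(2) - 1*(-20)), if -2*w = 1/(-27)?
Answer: -216811/54 ≈ -4015.0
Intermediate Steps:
w = 1/54 (w = -½/(-27) = -½*(-1/27) = 1/54 ≈ 0.018519)
R(P) = 1/54 + P (R(P) = P + 1/54 = 1/54 + P)
-3993 - R(Z(2) - 1*(-20)) = -3993 - (1/54 + (2 - 1*(-20))) = -3993 - (1/54 + (2 + 20)) = -3993 - (1/54 + 22) = -3993 - 1*1189/54 = -3993 - 1189/54 = -216811/54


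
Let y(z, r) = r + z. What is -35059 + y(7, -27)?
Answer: -35079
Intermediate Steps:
-35059 + y(7, -27) = -35059 + (-27 + 7) = -35059 - 20 = -35079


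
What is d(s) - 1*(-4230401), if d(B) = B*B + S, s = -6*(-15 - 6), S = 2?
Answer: 4246279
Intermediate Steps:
s = 126 (s = -6*(-21) = 126)
d(B) = 2 + B² (d(B) = B*B + 2 = B² + 2 = 2 + B²)
d(s) - 1*(-4230401) = (2 + 126²) - 1*(-4230401) = (2 + 15876) + 4230401 = 15878 + 4230401 = 4246279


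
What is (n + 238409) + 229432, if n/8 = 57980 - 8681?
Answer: 862233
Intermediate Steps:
n = 394392 (n = 8*(57980 - 8681) = 8*49299 = 394392)
(n + 238409) + 229432 = (394392 + 238409) + 229432 = 632801 + 229432 = 862233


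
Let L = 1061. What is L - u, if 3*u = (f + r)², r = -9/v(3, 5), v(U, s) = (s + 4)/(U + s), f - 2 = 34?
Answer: 2399/3 ≈ 799.67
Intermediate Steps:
f = 36 (f = 2 + 34 = 36)
v(U, s) = (4 + s)/(U + s)
r = -8 (r = -9*(3 + 5)/(4 + 5) = -9/(9/8) = -9/((⅛)*9) = -9/9/8 = -9*8/9 = -8)
u = 784/3 (u = (36 - 8)²/3 = (⅓)*28² = (⅓)*784 = 784/3 ≈ 261.33)
L - u = 1061 - 1*784/3 = 1061 - 784/3 = 2399/3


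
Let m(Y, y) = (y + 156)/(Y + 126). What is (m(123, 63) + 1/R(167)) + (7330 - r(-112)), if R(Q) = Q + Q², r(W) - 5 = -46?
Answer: 17166512579/2328648 ≈ 7371.9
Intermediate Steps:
r(W) = -41 (r(W) = 5 - 46 = -41)
m(Y, y) = (156 + y)/(126 + Y)
(m(123, 63) + 1/R(167)) + (7330 - r(-112)) = ((156 + 63)/(126 + 123) + 1/(167*(1 + 167))) + (7330 - 1*(-41)) = (219/249 + 1/(167*168)) + (7330 + 41) = ((1/249)*219 + 1/28056) + 7371 = (73/83 + 1/28056) + 7371 = 2048171/2328648 + 7371 = 17166512579/2328648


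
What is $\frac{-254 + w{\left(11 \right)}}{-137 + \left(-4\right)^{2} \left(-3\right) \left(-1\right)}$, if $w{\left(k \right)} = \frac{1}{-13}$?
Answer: $\frac{3303}{1157} \approx 2.8548$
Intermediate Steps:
$w{\left(k \right)} = - \frac{1}{13}$
$\frac{-254 + w{\left(11 \right)}}{-137 + \left(-4\right)^{2} \left(-3\right) \left(-1\right)} = \frac{-254 - \frac{1}{13}}{-137 + \left(-4\right)^{2} \left(-3\right) \left(-1\right)} = - \frac{3303}{13 \left(-137 + 16 \left(-3\right) \left(-1\right)\right)} = - \frac{3303}{13 \left(-137 - -48\right)} = - \frac{3303}{13 \left(-137 + 48\right)} = - \frac{3303}{13 \left(-89\right)} = \left(- \frac{3303}{13}\right) \left(- \frac{1}{89}\right) = \frac{3303}{1157}$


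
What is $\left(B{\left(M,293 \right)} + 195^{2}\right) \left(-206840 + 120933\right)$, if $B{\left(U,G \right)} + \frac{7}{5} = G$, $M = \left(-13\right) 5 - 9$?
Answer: $- \frac{16458320781}{5} \approx -3.2917 \cdot 10^{9}$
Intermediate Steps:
$M = -74$ ($M = -65 - 9 = -74$)
$B{\left(U,G \right)} = - \frac{7}{5} + G$
$\left(B{\left(M,293 \right)} + 195^{2}\right) \left(-206840 + 120933\right) = \left(\left(- \frac{7}{5} + 293\right) + 195^{2}\right) \left(-206840 + 120933\right) = \left(\frac{1458}{5} + 38025\right) \left(-85907\right) = \frac{191583}{5} \left(-85907\right) = - \frac{16458320781}{5}$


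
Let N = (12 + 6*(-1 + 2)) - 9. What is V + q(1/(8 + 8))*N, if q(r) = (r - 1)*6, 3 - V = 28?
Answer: -605/8 ≈ -75.625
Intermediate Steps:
V = -25 (V = 3 - 1*28 = 3 - 28 = -25)
q(r) = -6 + 6*r (q(r) = (-1 + r)*6 = -6 + 6*r)
N = 9 (N = (12 + 6*1) - 9 = (12 + 6) - 9 = 18 - 9 = 9)
V + q(1/(8 + 8))*N = -25 + (-6 + 6/(8 + 8))*9 = -25 + (-6 + 6/16)*9 = -25 + (-6 + 6*(1/16))*9 = -25 + (-6 + 3/8)*9 = -25 - 45/8*9 = -25 - 405/8 = -605/8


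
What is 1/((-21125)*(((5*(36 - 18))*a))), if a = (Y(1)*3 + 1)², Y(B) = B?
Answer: -1/30420000 ≈ -3.2873e-8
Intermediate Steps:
a = 16 (a = (1*3 + 1)² = (3 + 1)² = 4² = 16)
1/((-21125)*(((5*(36 - 18))*a))) = 1/((-21125)*(((5*(36 - 18))*16))) = -1/(21125*((5*18)*16)) = -1/(21125*(90*16)) = -1/21125/1440 = -1/21125*1/1440 = -1/30420000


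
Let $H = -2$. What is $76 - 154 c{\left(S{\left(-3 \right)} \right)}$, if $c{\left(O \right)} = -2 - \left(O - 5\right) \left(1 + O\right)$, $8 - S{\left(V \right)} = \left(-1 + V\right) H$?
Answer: $-386$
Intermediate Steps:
$S{\left(V \right)} = 6 + 2 V$ ($S{\left(V \right)} = 8 - \left(-1 + V\right) \left(-2\right) = 8 - \left(2 - 2 V\right) = 8 + \left(-2 + 2 V\right) = 6 + 2 V$)
$c{\left(O \right)} = -2 - \left(1 + O\right) \left(-5 + O\right)$ ($c{\left(O \right)} = -2 - \left(-5 + O\right) \left(1 + O\right) = -2 - \left(1 + O\right) \left(-5 + O\right)$)
$76 - 154 c{\left(S{\left(-3 \right)} \right)} = 76 - 154 \left(3 - \left(6 + 2 \left(-3\right)\right)^{2} + 4 \left(6 + 2 \left(-3\right)\right)\right) = 76 - 154 \left(3 - \left(6 - 6\right)^{2} + 4 \left(6 - 6\right)\right) = 76 - 154 \left(3 - 0^{2} + 4 \cdot 0\right) = 76 - 154 \left(3 - 0 + 0\right) = 76 - 154 \left(3 + 0 + 0\right) = 76 - 462 = -386$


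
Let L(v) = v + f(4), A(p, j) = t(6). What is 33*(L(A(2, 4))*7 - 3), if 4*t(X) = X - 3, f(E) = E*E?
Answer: 15081/4 ≈ 3770.3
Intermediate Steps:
f(E) = E**2
t(X) = -3/4 + X/4 (t(X) = (X - 3)/4 = (-3 + X)/4 = -3/4 + X/4)
A(p, j) = 3/4 (A(p, j) = -3/4 + (1/4)*6 = -3/4 + 3/2 = 3/4)
L(v) = 16 + v (L(v) = v + 4**2 = v + 16 = 16 + v)
33*(L(A(2, 4))*7 - 3) = 33*((16 + 3/4)*7 - 3) = 33*((67/4)*7 - 3) = 33*(469/4 - 3) = 33*(457/4) = 15081/4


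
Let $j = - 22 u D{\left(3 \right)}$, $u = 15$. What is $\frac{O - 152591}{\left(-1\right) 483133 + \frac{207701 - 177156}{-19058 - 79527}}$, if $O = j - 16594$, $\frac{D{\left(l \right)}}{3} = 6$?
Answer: $\frac{690587925}{1905187894} \approx 0.36248$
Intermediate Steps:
$D{\left(l \right)} = 18$ ($D{\left(l \right)} = 3 \cdot 6 = 18$)
$j = -5940$ ($j = \left(-22\right) 15 \cdot 18 = \left(-330\right) 18 = -5940$)
$O = -22534$ ($O = -5940 - 16594 = -22534$)
$\frac{O - 152591}{\left(-1\right) 483133 + \frac{207701 - 177156}{-19058 - 79527}} = \frac{-22534 - 152591}{\left(-1\right) 483133 + \frac{207701 - 177156}{-19058 - 79527}} = - \frac{175125}{-483133 + \frac{30545}{-98585}} = - \frac{175125}{-483133 + 30545 \left(- \frac{1}{98585}\right)} = - \frac{175125}{-483133 - \frac{6109}{19717}} = - \frac{175125}{- \frac{9525939470}{19717}} = \left(-175125\right) \left(- \frac{19717}{9525939470}\right) = \frac{690587925}{1905187894}$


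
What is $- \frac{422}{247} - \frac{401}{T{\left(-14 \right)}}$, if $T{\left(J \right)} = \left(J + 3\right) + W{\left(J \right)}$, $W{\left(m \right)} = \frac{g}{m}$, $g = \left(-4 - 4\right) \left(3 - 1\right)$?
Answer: $\frac{664211}{17043} \approx 38.973$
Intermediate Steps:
$g = -16$ ($g = \left(-8\right) 2 = -16$)
$W{\left(m \right)} = - \frac{16}{m}$
$T{\left(J \right)} = 3 + J - \frac{16}{J}$ ($T{\left(J \right)} = \left(J + 3\right) - \frac{16}{J} = \left(3 + J\right) - \frac{16}{J} = 3 + J - \frac{16}{J}$)
$- \frac{422}{247} - \frac{401}{T{\left(-14 \right)}} = - \frac{422}{247} - \frac{401}{3 - 14 - \frac{16}{-14}} = \left(-422\right) \frac{1}{247} - \frac{401}{3 - 14 - - \frac{8}{7}} = - \frac{422}{247} - \frac{401}{3 - 14 + \frac{8}{7}} = - \frac{422}{247} - \frac{401}{- \frac{69}{7}} = - \frac{422}{247} - - \frac{2807}{69} = - \frac{422}{247} + \frac{2807}{69} = \frac{664211}{17043}$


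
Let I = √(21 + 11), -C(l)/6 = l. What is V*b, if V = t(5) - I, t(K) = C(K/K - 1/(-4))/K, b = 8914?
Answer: -13371 - 35656*√2 ≈ -63796.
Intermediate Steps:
C(l) = -6*l
I = 4*√2 (I = √32 = 4*√2 ≈ 5.6569)
t(K) = -15/(2*K) (t(K) = (-6*(K/K - 1/(-4)))/K = (-6*(1 - 1*(-¼)))/K = (-6*(1 + ¼))/K = (-6*5/4)/K = -15/(2*K))
V = -3/2 - 4*√2 (V = -15/2/5 - 4*√2 = -15/2*⅕ - 4*√2 = -3/2 - 4*√2 ≈ -7.1569)
V*b = (-3/2 - 4*√2)*8914 = -13371 - 35656*√2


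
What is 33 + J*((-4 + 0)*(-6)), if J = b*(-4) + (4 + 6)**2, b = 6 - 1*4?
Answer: 2241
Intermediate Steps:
b = 2 (b = 6 - 4 = 2)
J = 92 (J = 2*(-4) + (4 + 6)**2 = -8 + 10**2 = -8 + 100 = 92)
33 + J*((-4 + 0)*(-6)) = 33 + 92*((-4 + 0)*(-6)) = 33 + 92*(-4*(-6)) = 33 + 92*24 = 33 + 2208 = 2241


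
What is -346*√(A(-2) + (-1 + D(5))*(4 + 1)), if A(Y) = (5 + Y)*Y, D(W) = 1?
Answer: -346*I*√6 ≈ -847.52*I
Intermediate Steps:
A(Y) = Y*(5 + Y)
-346*√(A(-2) + (-1 + D(5))*(4 + 1)) = -346*√(-2*(5 - 2) + (-1 + 1)*(4 + 1)) = -346*√(-2*3 + 0*5) = -346*√(-6 + 0) = -346*I*√6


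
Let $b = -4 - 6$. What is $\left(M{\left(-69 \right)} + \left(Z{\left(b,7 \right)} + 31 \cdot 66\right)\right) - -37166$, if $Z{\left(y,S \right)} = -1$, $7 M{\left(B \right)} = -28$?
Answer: $39207$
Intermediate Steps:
$b = -10$ ($b = -4 - 6 = -10$)
$M{\left(B \right)} = -4$ ($M{\left(B \right)} = \frac{1}{7} \left(-28\right) = -4$)
$\left(M{\left(-69 \right)} + \left(Z{\left(b,7 \right)} + 31 \cdot 66\right)\right) - -37166 = \left(-4 + \left(-1 + 31 \cdot 66\right)\right) - -37166 = \left(-4 + \left(-1 + 2046\right)\right) + 37166 = \left(-4 + 2045\right) + 37166 = 2041 + 37166 = 39207$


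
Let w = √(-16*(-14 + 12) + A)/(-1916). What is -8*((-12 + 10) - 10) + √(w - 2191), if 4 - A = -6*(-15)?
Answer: 96 + √(-2010820924 - 1437*I*√6)/958 ≈ 96.0 - 46.808*I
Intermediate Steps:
A = -86 (A = 4 - (-6)*(-15) = 4 - 1*90 = 4 - 90 = -86)
w = -3*I*√6/1916 (w = √(-16*(-14 + 12) - 86)/(-1916) = √(-16*(-2) - 86)*(-1/1916) = √(32 - 86)*(-1/1916) = √(-54)*(-1/1916) = (3*I*√6)*(-1/1916) = -3*I*√6/1916 ≈ -0.0038353*I)
-8*((-12 + 10) - 10) + √(w - 2191) = -8*((-12 + 10) - 10) + √(-3*I*√6/1916 - 2191) = -8*(-2 - 10) + √(-2191 - 3*I*√6/1916) = -8*(-12) + √(-2191 - 3*I*√6/1916) = 96 + √(-2191 - 3*I*√6/1916)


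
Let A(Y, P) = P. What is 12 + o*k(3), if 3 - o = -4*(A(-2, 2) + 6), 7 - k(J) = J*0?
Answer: 257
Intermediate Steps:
k(J) = 7 (k(J) = 7 - J*0 = 7 - 1*0 = 7 + 0 = 7)
o = 35 (o = 3 - (-4)*(2 + 6) = 3 - (-4)*8 = 3 - 1*(-32) = 3 + 32 = 35)
12 + o*k(3) = 12 + 35*7 = 12 + 245 = 257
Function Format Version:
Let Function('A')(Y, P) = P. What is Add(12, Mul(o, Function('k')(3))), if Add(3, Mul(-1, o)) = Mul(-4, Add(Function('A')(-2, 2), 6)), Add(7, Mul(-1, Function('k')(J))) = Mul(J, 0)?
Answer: 257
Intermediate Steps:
Function('k')(J) = 7 (Function('k')(J) = Add(7, Mul(-1, Mul(J, 0))) = Add(7, Mul(-1, 0)) = Add(7, 0) = 7)
o = 35 (o = Add(3, Mul(-1, Mul(-4, Add(2, 6)))) = Add(3, Mul(-1, Mul(-4, 8))) = Add(3, Mul(-1, -32)) = Add(3, 32) = 35)
Add(12, Mul(o, Function('k')(3))) = Add(12, Mul(35, 7)) = Add(12, 245) = 257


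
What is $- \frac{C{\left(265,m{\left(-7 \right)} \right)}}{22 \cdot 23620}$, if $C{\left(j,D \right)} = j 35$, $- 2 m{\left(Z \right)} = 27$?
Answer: $- \frac{1855}{103928} \approx -0.017849$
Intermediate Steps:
$m{\left(Z \right)} = - \frac{27}{2}$ ($m{\left(Z \right)} = \left(- \frac{1}{2}\right) 27 = - \frac{27}{2}$)
$C{\left(j,D \right)} = 35 j$
$- \frac{C{\left(265,m{\left(-7 \right)} \right)}}{22 \cdot 23620} = - \frac{35 \cdot 265}{22 \cdot 23620} = - \frac{9275}{519640} = \left(-1\right) \frac{1855}{103928} = - \frac{1855}{103928}$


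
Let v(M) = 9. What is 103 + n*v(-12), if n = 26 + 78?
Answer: 1039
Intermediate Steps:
n = 104
103 + n*v(-12) = 103 + 104*9 = 103 + 936 = 1039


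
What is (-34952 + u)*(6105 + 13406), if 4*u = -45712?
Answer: -904920180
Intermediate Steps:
u = -11428 (u = (¼)*(-45712) = -11428)
(-34952 + u)*(6105 + 13406) = (-34952 - 11428)*(6105 + 13406) = -46380*19511 = -904920180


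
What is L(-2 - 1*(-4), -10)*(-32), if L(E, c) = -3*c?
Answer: -960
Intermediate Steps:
L(-2 - 1*(-4), -10)*(-32) = -3*(-10)*(-32) = 30*(-32) = -960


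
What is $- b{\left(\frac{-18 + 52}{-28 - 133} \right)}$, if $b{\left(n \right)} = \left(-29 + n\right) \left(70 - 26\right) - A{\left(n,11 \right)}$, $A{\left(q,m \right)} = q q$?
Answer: $\frac{33317208}{25921} \approx 1285.3$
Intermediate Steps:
$A{\left(q,m \right)} = q^{2}$
$b{\left(n \right)} = -1276 - n^{2} + 44 n$ ($b{\left(n \right)} = \left(-29 + n\right) \left(70 - 26\right) - n^{2} = \left(-29 + n\right) 44 - n^{2} = \left(-1276 + 44 n\right) - n^{2} = -1276 - n^{2} + 44 n$)
$- b{\left(\frac{-18 + 52}{-28 - 133} \right)} = - (-1276 - \left(\frac{-18 + 52}{-28 - 133}\right)^{2} + 44 \frac{-18 + 52}{-28 - 133}) = - (-1276 - \left(\frac{34}{-161}\right)^{2} + 44 \frac{34}{-161}) = - (-1276 - \left(34 \left(- \frac{1}{161}\right)\right)^{2} + 44 \cdot 34 \left(- \frac{1}{161}\right)) = - (-1276 - \left(- \frac{34}{161}\right)^{2} + 44 \left(- \frac{34}{161}\right)) = - (-1276 - \frac{1156}{25921} - \frac{1496}{161}) = \left(-1\right) \left(- \frac{33317208}{25921}\right) = \frac{33317208}{25921}$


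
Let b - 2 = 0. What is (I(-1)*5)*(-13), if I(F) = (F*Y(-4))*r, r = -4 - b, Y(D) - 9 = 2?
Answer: -4290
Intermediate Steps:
b = 2 (b = 2 + 0 = 2)
Y(D) = 11 (Y(D) = 9 + 2 = 11)
r = -6 (r = -4 - 1*2 = -4 - 2 = -6)
I(F) = -66*F (I(F) = (F*11)*(-6) = (11*F)*(-6) = -66*F)
(I(-1)*5)*(-13) = (-66*(-1)*5)*(-13) = (66*5)*(-13) = 330*(-13) = -4290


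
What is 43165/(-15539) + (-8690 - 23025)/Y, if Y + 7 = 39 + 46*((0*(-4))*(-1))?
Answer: -494200665/497248 ≈ -993.87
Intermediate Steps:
Y = 32 (Y = -7 + (39 + 46*((0*(-4))*(-1))) = -7 + (39 + 46*(0*(-1))) = -7 + (39 + 46*0) = -7 + (39 + 0) = -7 + 39 = 32)
43165/(-15539) + (-8690 - 23025)/Y = 43165/(-15539) + (-8690 - 23025)/32 = 43165*(-1/15539) - 31715*1/32 = -43165/15539 - 31715/32 = -494200665/497248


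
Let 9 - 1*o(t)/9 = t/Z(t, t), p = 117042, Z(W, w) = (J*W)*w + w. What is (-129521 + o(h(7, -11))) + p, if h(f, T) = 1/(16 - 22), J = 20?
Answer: -86759/7 ≈ -12394.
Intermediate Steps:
Z(W, w) = w + 20*W*w (Z(W, w) = (20*W)*w + w = 20*W*w + w = w + 20*W*w)
h(f, T) = -⅙ (h(f, T) = 1/(-6) = -⅙)
o(t) = 81 - 9/(1 + 20*t) (o(t) = 81 - 9*t/(t*(1 + 20*t)) = 81 - 9*t*1/(t*(1 + 20*t)) = 81 - 9/(1 + 20*t))
(-129521 + o(h(7, -11))) + p = (-129521 + 36*(2 + 45*(-⅙))/(1 + 20*(-⅙))) + 117042 = (-129521 + 36*(2 - 15/2)/(1 - 10/3)) + 117042 = (-129521 + 36*(-11/2)/(-7/3)) + 117042 = (-129521 + 36*(-3/7)*(-11/2)) + 117042 = (-129521 + 594/7) + 117042 = -906053/7 + 117042 = -86759/7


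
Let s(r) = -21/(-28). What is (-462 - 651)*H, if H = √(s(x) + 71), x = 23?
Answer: -1113*√287/2 ≈ -9427.7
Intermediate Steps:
s(r) = ¾ (s(r) = -21*(-1/28) = ¾)
H = √287/2 (H = √(¾ + 71) = √(287/4) = √287/2 ≈ 8.4705)
(-462 - 651)*H = (-462 - 651)*(√287/2) = -1113*√287/2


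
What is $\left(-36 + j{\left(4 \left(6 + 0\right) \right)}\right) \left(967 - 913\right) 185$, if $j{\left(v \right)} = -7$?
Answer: $-429570$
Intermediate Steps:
$\left(-36 + j{\left(4 \left(6 + 0\right) \right)}\right) \left(967 - 913\right) 185 = \left(-36 - 7\right) \left(967 - 913\right) 185 = \left(-43\right) 54 \cdot 185 = \left(-2322\right) 185 = -429570$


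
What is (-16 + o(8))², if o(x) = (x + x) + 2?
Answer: 4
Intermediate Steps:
o(x) = 2 + 2*x (o(x) = 2*x + 2 = 2 + 2*x)
(-16 + o(8))² = (-16 + (2 + 2*8))² = (-16 + (2 + 16))² = (-16 + 18)² = 2² = 4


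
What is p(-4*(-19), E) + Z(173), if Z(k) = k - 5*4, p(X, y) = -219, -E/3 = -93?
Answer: -66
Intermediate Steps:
E = 279 (E = -3*(-93) = 279)
Z(k) = -20 + k (Z(k) = k - 20 = -20 + k)
p(-4*(-19), E) + Z(173) = -219 + (-20 + 173) = -219 + 153 = -66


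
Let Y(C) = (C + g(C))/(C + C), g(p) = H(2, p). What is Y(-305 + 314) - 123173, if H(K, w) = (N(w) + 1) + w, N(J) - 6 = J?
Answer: -1108540/9 ≈ -1.2317e+5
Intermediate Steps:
N(J) = 6 + J
H(K, w) = 7 + 2*w (H(K, w) = ((6 + w) + 1) + w = (7 + w) + w = 7 + 2*w)
g(p) = 7 + 2*p
Y(C) = (7 + 3*C)/(2*C) (Y(C) = (C + (7 + 2*C))/(C + C) = (7 + 3*C)/((2*C)) = (7 + 3*C)*(1/(2*C)) = (7 + 3*C)/(2*C))
Y(-305 + 314) - 123173 = (7 + 3*(-305 + 314))/(2*(-305 + 314)) - 123173 = (1/2)*(7 + 3*9)/9 - 123173 = (1/2)*(1/9)*(7 + 27) - 123173 = (1/2)*(1/9)*34 - 123173 = 17/9 - 123173 = -1108540/9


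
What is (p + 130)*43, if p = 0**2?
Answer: 5590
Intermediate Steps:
p = 0
(p + 130)*43 = (0 + 130)*43 = 130*43 = 5590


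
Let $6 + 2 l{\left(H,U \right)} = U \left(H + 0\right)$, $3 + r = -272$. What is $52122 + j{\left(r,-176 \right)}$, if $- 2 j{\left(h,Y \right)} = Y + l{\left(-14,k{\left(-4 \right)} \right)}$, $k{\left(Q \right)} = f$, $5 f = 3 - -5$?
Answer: $\frac{522171}{10} \approx 52217.0$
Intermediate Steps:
$r = -275$ ($r = -3 - 272 = -275$)
$f = \frac{8}{5}$ ($f = \frac{3 - -5}{5} = \frac{3 + 5}{5} = \frac{1}{5} \cdot 8 = \frac{8}{5} \approx 1.6$)
$k{\left(Q \right)} = \frac{8}{5}$
$l{\left(H,U \right)} = -3 + \frac{H U}{2}$ ($l{\left(H,U \right)} = -3 + \frac{U \left(H + 0\right)}{2} = -3 + \frac{U H}{2} = -3 + \frac{H U}{2}$)
$j{\left(h,Y \right)} = \frac{71}{10} - \frac{Y}{2}$ ($j{\left(h,Y \right)} = - \frac{Y + \left(-3 + \frac{1}{2} \left(-14\right) \frac{8}{5}\right)}{2} = - \frac{Y - \frac{71}{5}}{2} = - \frac{- \frac{71}{5} + Y}{2} = \frac{71}{10} - \frac{Y}{2}$)
$52122 + j{\left(r,-176 \right)} = 52122 + \left(\frac{71}{10} - -88\right) = 52122 + \left(\frac{71}{10} + 88\right) = 52122 + \frac{951}{10} = \frac{522171}{10}$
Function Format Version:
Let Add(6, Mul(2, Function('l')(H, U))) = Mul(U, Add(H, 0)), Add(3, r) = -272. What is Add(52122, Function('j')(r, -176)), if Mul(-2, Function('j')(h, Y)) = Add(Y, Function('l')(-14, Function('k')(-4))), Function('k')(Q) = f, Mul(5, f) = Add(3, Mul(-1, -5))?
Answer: Rational(522171, 10) ≈ 52217.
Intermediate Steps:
r = -275 (r = Add(-3, -272) = -275)
f = Rational(8, 5) (f = Mul(Rational(1, 5), Add(3, Mul(-1, -5))) = Mul(Rational(1, 5), Add(3, 5)) = Mul(Rational(1, 5), 8) = Rational(8, 5) ≈ 1.6000)
Function('k')(Q) = Rational(8, 5)
Function('l')(H, U) = Add(-3, Mul(Rational(1, 2), H, U)) (Function('l')(H, U) = Add(-3, Mul(Rational(1, 2), Mul(U, Add(H, 0)))) = Add(-3, Mul(Rational(1, 2), Mul(U, H))) = Add(-3, Mul(Rational(1, 2), Mul(H, U))) = Add(-3, Mul(Rational(1, 2), H, U)))
Function('j')(h, Y) = Add(Rational(71, 10), Mul(Rational(-1, 2), Y)) (Function('j')(h, Y) = Mul(Rational(-1, 2), Add(Y, Add(-3, Mul(Rational(1, 2), -14, Rational(8, 5))))) = Mul(Rational(-1, 2), Add(Y, Add(-3, Rational(-56, 5)))) = Mul(Rational(-1, 2), Add(Y, Rational(-71, 5))) = Mul(Rational(-1, 2), Add(Rational(-71, 5), Y)) = Add(Rational(71, 10), Mul(Rational(-1, 2), Y)))
Add(52122, Function('j')(r, -176)) = Add(52122, Add(Rational(71, 10), Mul(Rational(-1, 2), -176))) = Add(52122, Add(Rational(71, 10), 88)) = Add(52122, Rational(951, 10)) = Rational(522171, 10)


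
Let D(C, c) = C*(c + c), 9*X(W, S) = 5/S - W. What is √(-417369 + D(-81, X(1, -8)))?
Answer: I*√1669359/2 ≈ 646.02*I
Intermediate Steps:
X(W, S) = -W/9 + 5/(9*S) (X(W, S) = (5/S - W)/9 = (-W + 5/S)/9 = -W/9 + 5/(9*S))
D(C, c) = 2*C*c (D(C, c) = C*(2*c) = 2*C*c)
√(-417369 + D(-81, X(1, -8))) = √(-417369 + 2*(-81)*((⅑)*(5 - 1*(-8)*1)/(-8))) = √(-417369 + 2*(-81)*((⅑)*(-⅛)*(5 + 8))) = √(-417369 + 2*(-81)*((⅑)*(-⅛)*13)) = √(-417369 + 2*(-81)*(-13/72)) = √(-417369 + 117/4) = √(-1669359/4) = I*√1669359/2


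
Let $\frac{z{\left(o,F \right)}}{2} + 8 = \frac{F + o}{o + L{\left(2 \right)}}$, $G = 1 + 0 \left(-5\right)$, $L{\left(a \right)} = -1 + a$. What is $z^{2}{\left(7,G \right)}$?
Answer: $196$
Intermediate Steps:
$G = 1$ ($G = 1 + 0 = 1$)
$z{\left(o,F \right)} = -16 + \frac{2 \left(F + o\right)}{1 + o}$ ($z{\left(o,F \right)} = -16 + 2 \frac{F + o}{o + \left(-1 + 2\right)} = -16 + 2 \frac{F + o}{o + 1} = -16 + 2 \frac{F + o}{1 + o} = -16 + \frac{2 \left(F + o\right)}{1 + o}$)
$z^{2}{\left(7,G \right)} = \left(\frac{2 \left(-8 + 1 - 49\right)}{1 + 7}\right)^{2} = \left(\frac{2 \left(-8 + 1 - 49\right)}{8}\right)^{2} = \left(2 \cdot \frac{1}{8} \left(-56\right)\right)^{2} = \left(-14\right)^{2} = 196$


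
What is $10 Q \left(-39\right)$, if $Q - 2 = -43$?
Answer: $15990$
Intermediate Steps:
$Q = -41$ ($Q = 2 - 43 = -41$)
$10 Q \left(-39\right) = 10 \left(-41\right) \left(-39\right) = \left(-410\right) \left(-39\right) = 15990$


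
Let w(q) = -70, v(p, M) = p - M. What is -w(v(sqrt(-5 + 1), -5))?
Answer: 70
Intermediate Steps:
-w(v(sqrt(-5 + 1), -5)) = -1*(-70) = 70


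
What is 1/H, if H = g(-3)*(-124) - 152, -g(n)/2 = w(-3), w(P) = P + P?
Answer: -1/1640 ≈ -0.00060976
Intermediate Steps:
w(P) = 2*P
g(n) = 12 (g(n) = -4*(-3) = -2*(-6) = 12)
H = -1640 (H = 12*(-124) - 152 = -1488 - 152 = -1640)
1/H = 1/(-1640) = -1/1640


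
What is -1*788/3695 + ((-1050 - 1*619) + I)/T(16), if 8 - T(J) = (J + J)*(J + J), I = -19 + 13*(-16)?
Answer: 775639/469265 ≈ 1.6529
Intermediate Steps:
I = -227 (I = -19 - 208 = -227)
T(J) = 8 - 4*J² (T(J) = 8 - (J + J)*(J + J) = 8 - 2*J*2*J = 8 - 4*J²)
-1*788/3695 + ((-1050 - 1*619) + I)/T(16) = -1*788/3695 + ((-1050 - 1*619) - 227)/(8 - 4*16²) = -788*1/3695 + ((-1050 - 619) - 227)/(8 - 4*256) = -788/3695 + (-1669 - 227)/(8 - 1024) = -788/3695 - 1896/(-1016) = -788/3695 - 1896*(-1/1016) = -788/3695 + 237/127 = 775639/469265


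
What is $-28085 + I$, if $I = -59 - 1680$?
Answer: $-29824$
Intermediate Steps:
$I = -1739$ ($I = -59 - 1680 = -1739$)
$-28085 + I = -28085 - 1739 = -29824$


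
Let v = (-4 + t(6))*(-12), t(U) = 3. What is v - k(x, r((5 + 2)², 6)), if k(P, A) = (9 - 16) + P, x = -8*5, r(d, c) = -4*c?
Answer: 59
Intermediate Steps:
x = -40
k(P, A) = -7 + P
v = 12 (v = (-4 + 3)*(-12) = -1*(-12) = 12)
v - k(x, r((5 + 2)², 6)) = 12 - (-7 - 40) = 12 - 1*(-47) = 12 + 47 = 59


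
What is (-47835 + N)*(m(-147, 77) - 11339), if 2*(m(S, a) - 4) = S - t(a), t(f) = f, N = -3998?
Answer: 593332351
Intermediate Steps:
m(S, a) = 4 + S/2 - a/2 (m(S, a) = 4 + (S - a)/2 = 4 + (S/2 - a/2) = 4 + S/2 - a/2)
(-47835 + N)*(m(-147, 77) - 11339) = (-47835 - 3998)*((4 + (1/2)*(-147) - 1/2*77) - 11339) = -51833*((4 - 147/2 - 77/2) - 11339) = -51833*(-108 - 11339) = -51833*(-11447) = 593332351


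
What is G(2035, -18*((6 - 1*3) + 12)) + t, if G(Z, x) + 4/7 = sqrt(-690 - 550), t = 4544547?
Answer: 31811825/7 + 2*I*sqrt(310) ≈ 4.5445e+6 + 35.214*I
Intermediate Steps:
G(Z, x) = -4/7 + 2*I*sqrt(310) (G(Z, x) = -4/7 + sqrt(-690 - 550) = -4/7 + sqrt(-1240) = -4/7 + 2*I*sqrt(310))
G(2035, -18*((6 - 1*3) + 12)) + t = (-4/7 + 2*I*sqrt(310)) + 4544547 = 31811825/7 + 2*I*sqrt(310)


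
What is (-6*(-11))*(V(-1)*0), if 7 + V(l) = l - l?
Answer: 0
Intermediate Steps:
V(l) = -7 (V(l) = -7 + (l - l) = -7 + 0 = -7)
(-6*(-11))*(V(-1)*0) = (-6*(-11))*(-7*0) = 66*0 = 0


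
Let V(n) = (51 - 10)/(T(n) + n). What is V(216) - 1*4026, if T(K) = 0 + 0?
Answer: -869575/216 ≈ -4025.8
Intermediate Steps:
T(K) = 0
V(n) = 41/n (V(n) = (51 - 10)/(0 + n) = 41/n)
V(216) - 1*4026 = 41/216 - 1*4026 = 41*(1/216) - 4026 = 41/216 - 4026 = -869575/216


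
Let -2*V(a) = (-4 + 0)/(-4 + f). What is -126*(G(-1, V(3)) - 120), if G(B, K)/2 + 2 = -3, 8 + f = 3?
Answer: 16380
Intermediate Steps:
f = -5 (f = -8 + 3 = -5)
V(a) = -2/9 (V(a) = -(-4 + 0)/(2*(-4 - 5)) = -(-2)/(-9) = -(-2)*(-1)/9 = -1/2*4/9 = -2/9)
G(B, K) = -10 (G(B, K) = -4 + 2*(-3) = -4 - 6 = -10)
-126*(G(-1, V(3)) - 120) = -126*(-10 - 120) = -126*(-130) = 16380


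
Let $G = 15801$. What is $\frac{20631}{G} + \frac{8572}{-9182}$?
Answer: $\frac{391215}{1051339} \approx 0.37211$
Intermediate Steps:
$\frac{20631}{G} + \frac{8572}{-9182} = \frac{20631}{15801} + \frac{8572}{-9182} = 20631 \cdot \frac{1}{15801} + 8572 \left(- \frac{1}{9182}\right) = \frac{299}{229} - \frac{4286}{4591} = \frac{391215}{1051339}$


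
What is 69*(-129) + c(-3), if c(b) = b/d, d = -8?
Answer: -71205/8 ≈ -8900.6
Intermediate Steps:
c(b) = -b/8 (c(b) = b/(-8) = b*(-⅛) = -b/8)
69*(-129) + c(-3) = 69*(-129) - ⅛*(-3) = -8901 + 3/8 = -71205/8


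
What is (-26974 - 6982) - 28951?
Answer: -62907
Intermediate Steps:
(-26974 - 6982) - 28951 = -33956 - 28951 = -62907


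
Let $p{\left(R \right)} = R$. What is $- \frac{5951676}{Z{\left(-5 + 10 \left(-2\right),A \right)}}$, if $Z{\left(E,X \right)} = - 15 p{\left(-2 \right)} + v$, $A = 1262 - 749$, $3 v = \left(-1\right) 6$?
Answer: $- \frac{1487919}{7} \approx -2.1256 \cdot 10^{5}$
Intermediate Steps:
$v = -2$ ($v = \frac{\left(-1\right) 6}{3} = \frac{1}{3} \left(-6\right) = -2$)
$A = 513$
$Z{\left(E,X \right)} = 28$ ($Z{\left(E,X \right)} = \left(-15\right) \left(-2\right) - 2 = 30 - 2 = 28$)
$- \frac{5951676}{Z{\left(-5 + 10 \left(-2\right),A \right)}} = - \frac{5951676}{28} = \left(-5951676\right) \frac{1}{28} = - \frac{1487919}{7}$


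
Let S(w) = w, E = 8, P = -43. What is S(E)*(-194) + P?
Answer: -1595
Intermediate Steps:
S(E)*(-194) + P = 8*(-194) - 43 = -1552 - 43 = -1595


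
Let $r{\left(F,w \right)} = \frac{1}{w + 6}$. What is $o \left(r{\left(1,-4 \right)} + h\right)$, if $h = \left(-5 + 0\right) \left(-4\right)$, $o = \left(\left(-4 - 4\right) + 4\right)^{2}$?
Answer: $328$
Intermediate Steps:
$r{\left(F,w \right)} = \frac{1}{6 + w}$
$o = 16$ ($o = \left(\left(-4 - 4\right) + 4\right)^{2} = \left(-8 + 4\right)^{2} = \left(-4\right)^{2} = 16$)
$h = 20$ ($h = \left(-5\right) \left(-4\right) = 20$)
$o \left(r{\left(1,-4 \right)} + h\right) = 16 \left(\frac{1}{6 - 4} + 20\right) = 16 \left(\frac{1}{2} + 20\right) = 16 \cdot \frac{41}{2} = 328$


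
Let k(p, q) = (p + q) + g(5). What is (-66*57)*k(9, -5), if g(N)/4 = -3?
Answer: 30096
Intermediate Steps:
g(N) = -12 (g(N) = 4*(-3) = -12)
k(p, q) = -12 + p + q (k(p, q) = (p + q) - 12 = -12 + p + q)
(-66*57)*k(9, -5) = (-66*57)*(-12 + 9 - 5) = -3762*(-8) = 30096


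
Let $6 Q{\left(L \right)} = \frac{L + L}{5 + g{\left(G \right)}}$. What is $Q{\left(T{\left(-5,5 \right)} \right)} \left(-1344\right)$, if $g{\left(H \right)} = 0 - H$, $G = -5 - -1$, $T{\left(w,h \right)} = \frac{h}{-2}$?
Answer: $\frac{1120}{9} \approx 124.44$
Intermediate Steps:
$T{\left(w,h \right)} = - \frac{h}{2}$ ($T{\left(w,h \right)} = h \left(- \frac{1}{2}\right) = - \frac{h}{2}$)
$G = -4$ ($G = -5 + 1 = -4$)
$g{\left(H \right)} = - H$
$Q{\left(L \right)} = \frac{L}{27}$ ($Q{\left(L \right)} = \frac{\left(L + L\right) \frac{1}{5 - -4}}{6} = \frac{2 L \frac{1}{5 + 4}}{6} = \frac{2 L \frac{1}{9}}{6} = \frac{\frac{2}{9} L}{6} = \frac{L}{27}$)
$Q{\left(T{\left(-5,5 \right)} \right)} \left(-1344\right) = \frac{\left(- \frac{1}{2}\right) 5}{27} \left(-1344\right) = \frac{1}{27} \left(- \frac{5}{2}\right) \left(-1344\right) = \left(- \frac{5}{54}\right) \left(-1344\right) = \frac{1120}{9}$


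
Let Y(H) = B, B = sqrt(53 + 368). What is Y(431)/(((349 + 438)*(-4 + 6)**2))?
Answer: sqrt(421)/3148 ≈ 0.0065179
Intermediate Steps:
B = sqrt(421) ≈ 20.518
Y(H) = sqrt(421)
Y(431)/(((349 + 438)*(-4 + 6)**2)) = sqrt(421)/(((349 + 438)*(-4 + 6)**2)) = sqrt(421)/((787*2**2)) = sqrt(421)/((787*4)) = sqrt(421)/3148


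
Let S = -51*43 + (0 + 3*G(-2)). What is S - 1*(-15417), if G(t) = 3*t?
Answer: 13206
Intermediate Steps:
S = -2211 (S = -51*43 + (0 + 3*(3*(-2))) = -2193 + (0 + 3*(-6)) = -2193 + (0 - 18) = -2193 - 18 = -2211)
S - 1*(-15417) = -2211 - 1*(-15417) = -2211 + 15417 = 13206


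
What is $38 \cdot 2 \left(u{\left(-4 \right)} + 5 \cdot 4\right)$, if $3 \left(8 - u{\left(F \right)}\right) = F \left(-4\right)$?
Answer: $\frac{5168}{3} \approx 1722.7$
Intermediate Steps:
$u{\left(F \right)} = 8 + \frac{4 F}{3}$ ($u{\left(F \right)} = 8 - \frac{F \left(-4\right)}{3} = 8 - \frac{\left(-4\right) F}{3} = 8 + \frac{4 F}{3}$)
$38 \cdot 2 \left(u{\left(-4 \right)} + 5 \cdot 4\right) = 38 \cdot 2 \left(\left(8 + \frac{4}{3} \left(-4\right)\right) + 5 \cdot 4\right) = 76 \left(\left(8 - \frac{16}{3}\right) + 20\right) = 76 \left(\frac{8}{3} + 20\right) = 76 \cdot \frac{68}{3} = \frac{5168}{3}$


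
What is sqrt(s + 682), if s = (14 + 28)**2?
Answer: sqrt(2446) ≈ 49.457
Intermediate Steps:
s = 1764 (s = 42**2 = 1764)
sqrt(s + 682) = sqrt(1764 + 682) = sqrt(2446)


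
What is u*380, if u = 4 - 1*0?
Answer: 1520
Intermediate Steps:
u = 4 (u = 4 + 0 = 4)
u*380 = 4*380 = 1520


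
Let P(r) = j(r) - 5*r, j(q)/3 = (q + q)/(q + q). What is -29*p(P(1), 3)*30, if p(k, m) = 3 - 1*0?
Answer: -2610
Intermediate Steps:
j(q) = 3 (j(q) = 3*((q + q)/(q + q)) = 3*((2*q)/((2*q))) = 3*((2*q)*(1/(2*q))) = 3*1 = 3)
P(r) = 3 - 5*r
p(k, m) = 3 (p(k, m) = 3 + 0 = 3)
-29*p(P(1), 3)*30 = -29*3*30 = -87*30 = -2610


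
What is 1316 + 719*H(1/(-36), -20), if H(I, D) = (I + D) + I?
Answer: -235871/18 ≈ -13104.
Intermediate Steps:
H(I, D) = D + 2*I (H(I, D) = (D + I) + I = D + 2*I)
1316 + 719*H(1/(-36), -20) = 1316 + 719*(-20 + 2/(-36)) = 1316 + 719*(-20 + 2*(-1/36)) = 1316 + 719*(-20 - 1/18) = 1316 + 719*(-361/18) = 1316 - 259559/18 = -235871/18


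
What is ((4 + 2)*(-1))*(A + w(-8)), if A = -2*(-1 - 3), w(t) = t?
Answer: 0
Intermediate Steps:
A = 8 (A = -2*(-4) = 8)
((4 + 2)*(-1))*(A + w(-8)) = ((4 + 2)*(-1))*(8 - 8) = (6*(-1))*0 = -6*0 = 0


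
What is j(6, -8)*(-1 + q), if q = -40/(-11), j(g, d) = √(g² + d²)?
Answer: 290/11 ≈ 26.364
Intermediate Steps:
j(g, d) = √(d² + g²)
q = 40/11 (q = -40*(-1/11) = 40/11 ≈ 3.6364)
j(6, -8)*(-1 + q) = √((-8)² + 6²)*(-1 + 40/11) = √(64 + 36)*(29/11) = √100*(29/11) = 10*(29/11) = 290/11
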